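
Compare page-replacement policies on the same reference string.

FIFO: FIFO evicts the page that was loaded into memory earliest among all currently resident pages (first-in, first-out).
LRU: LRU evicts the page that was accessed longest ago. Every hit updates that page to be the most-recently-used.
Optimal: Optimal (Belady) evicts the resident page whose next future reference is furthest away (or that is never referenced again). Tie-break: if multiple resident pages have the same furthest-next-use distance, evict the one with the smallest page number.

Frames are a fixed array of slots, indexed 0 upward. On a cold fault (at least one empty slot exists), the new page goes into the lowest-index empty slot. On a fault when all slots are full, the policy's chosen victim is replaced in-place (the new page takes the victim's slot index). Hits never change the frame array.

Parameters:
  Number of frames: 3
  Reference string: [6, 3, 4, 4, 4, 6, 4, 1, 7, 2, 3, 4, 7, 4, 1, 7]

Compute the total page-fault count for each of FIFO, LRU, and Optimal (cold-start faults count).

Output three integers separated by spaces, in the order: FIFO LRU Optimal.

--- FIFO ---
  step 0: ref 6 -> FAULT, frames=[6,-,-] (faults so far: 1)
  step 1: ref 3 -> FAULT, frames=[6,3,-] (faults so far: 2)
  step 2: ref 4 -> FAULT, frames=[6,3,4] (faults so far: 3)
  step 3: ref 4 -> HIT, frames=[6,3,4] (faults so far: 3)
  step 4: ref 4 -> HIT, frames=[6,3,4] (faults so far: 3)
  step 5: ref 6 -> HIT, frames=[6,3,4] (faults so far: 3)
  step 6: ref 4 -> HIT, frames=[6,3,4] (faults so far: 3)
  step 7: ref 1 -> FAULT, evict 6, frames=[1,3,4] (faults so far: 4)
  step 8: ref 7 -> FAULT, evict 3, frames=[1,7,4] (faults so far: 5)
  step 9: ref 2 -> FAULT, evict 4, frames=[1,7,2] (faults so far: 6)
  step 10: ref 3 -> FAULT, evict 1, frames=[3,7,2] (faults so far: 7)
  step 11: ref 4 -> FAULT, evict 7, frames=[3,4,2] (faults so far: 8)
  step 12: ref 7 -> FAULT, evict 2, frames=[3,4,7] (faults so far: 9)
  step 13: ref 4 -> HIT, frames=[3,4,7] (faults so far: 9)
  step 14: ref 1 -> FAULT, evict 3, frames=[1,4,7] (faults so far: 10)
  step 15: ref 7 -> HIT, frames=[1,4,7] (faults so far: 10)
  FIFO total faults: 10
--- LRU ---
  step 0: ref 6 -> FAULT, frames=[6,-,-] (faults so far: 1)
  step 1: ref 3 -> FAULT, frames=[6,3,-] (faults so far: 2)
  step 2: ref 4 -> FAULT, frames=[6,3,4] (faults so far: 3)
  step 3: ref 4 -> HIT, frames=[6,3,4] (faults so far: 3)
  step 4: ref 4 -> HIT, frames=[6,3,4] (faults so far: 3)
  step 5: ref 6 -> HIT, frames=[6,3,4] (faults so far: 3)
  step 6: ref 4 -> HIT, frames=[6,3,4] (faults so far: 3)
  step 7: ref 1 -> FAULT, evict 3, frames=[6,1,4] (faults so far: 4)
  step 8: ref 7 -> FAULT, evict 6, frames=[7,1,4] (faults so far: 5)
  step 9: ref 2 -> FAULT, evict 4, frames=[7,1,2] (faults so far: 6)
  step 10: ref 3 -> FAULT, evict 1, frames=[7,3,2] (faults so far: 7)
  step 11: ref 4 -> FAULT, evict 7, frames=[4,3,2] (faults so far: 8)
  step 12: ref 7 -> FAULT, evict 2, frames=[4,3,7] (faults so far: 9)
  step 13: ref 4 -> HIT, frames=[4,3,7] (faults so far: 9)
  step 14: ref 1 -> FAULT, evict 3, frames=[4,1,7] (faults so far: 10)
  step 15: ref 7 -> HIT, frames=[4,1,7] (faults so far: 10)
  LRU total faults: 10
--- Optimal ---
  step 0: ref 6 -> FAULT, frames=[6,-,-] (faults so far: 1)
  step 1: ref 3 -> FAULT, frames=[6,3,-] (faults so far: 2)
  step 2: ref 4 -> FAULT, frames=[6,3,4] (faults so far: 3)
  step 3: ref 4 -> HIT, frames=[6,3,4] (faults so far: 3)
  step 4: ref 4 -> HIT, frames=[6,3,4] (faults so far: 3)
  step 5: ref 6 -> HIT, frames=[6,3,4] (faults so far: 3)
  step 6: ref 4 -> HIT, frames=[6,3,4] (faults so far: 3)
  step 7: ref 1 -> FAULT, evict 6, frames=[1,3,4] (faults so far: 4)
  step 8: ref 7 -> FAULT, evict 1, frames=[7,3,4] (faults so far: 5)
  step 9: ref 2 -> FAULT, evict 7, frames=[2,3,4] (faults so far: 6)
  step 10: ref 3 -> HIT, frames=[2,3,4] (faults so far: 6)
  step 11: ref 4 -> HIT, frames=[2,3,4] (faults so far: 6)
  step 12: ref 7 -> FAULT, evict 2, frames=[7,3,4] (faults so far: 7)
  step 13: ref 4 -> HIT, frames=[7,3,4] (faults so far: 7)
  step 14: ref 1 -> FAULT, evict 3, frames=[7,1,4] (faults so far: 8)
  step 15: ref 7 -> HIT, frames=[7,1,4] (faults so far: 8)
  Optimal total faults: 8

Answer: 10 10 8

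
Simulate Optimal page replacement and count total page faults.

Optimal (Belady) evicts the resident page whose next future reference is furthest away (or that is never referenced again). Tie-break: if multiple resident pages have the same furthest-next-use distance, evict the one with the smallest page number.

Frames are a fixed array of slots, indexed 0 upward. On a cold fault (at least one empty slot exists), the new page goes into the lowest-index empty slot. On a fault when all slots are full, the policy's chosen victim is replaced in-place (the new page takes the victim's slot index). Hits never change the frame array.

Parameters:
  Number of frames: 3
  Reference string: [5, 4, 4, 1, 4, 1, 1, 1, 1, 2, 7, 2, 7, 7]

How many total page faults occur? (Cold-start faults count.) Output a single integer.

Step 0: ref 5 → FAULT, frames=[5,-,-]
Step 1: ref 4 → FAULT, frames=[5,4,-]
Step 2: ref 4 → HIT, frames=[5,4,-]
Step 3: ref 1 → FAULT, frames=[5,4,1]
Step 4: ref 4 → HIT, frames=[5,4,1]
Step 5: ref 1 → HIT, frames=[5,4,1]
Step 6: ref 1 → HIT, frames=[5,4,1]
Step 7: ref 1 → HIT, frames=[5,4,1]
Step 8: ref 1 → HIT, frames=[5,4,1]
Step 9: ref 2 → FAULT (evict 1), frames=[5,4,2]
Step 10: ref 7 → FAULT (evict 4), frames=[5,7,2]
Step 11: ref 2 → HIT, frames=[5,7,2]
Step 12: ref 7 → HIT, frames=[5,7,2]
Step 13: ref 7 → HIT, frames=[5,7,2]
Total faults: 5

Answer: 5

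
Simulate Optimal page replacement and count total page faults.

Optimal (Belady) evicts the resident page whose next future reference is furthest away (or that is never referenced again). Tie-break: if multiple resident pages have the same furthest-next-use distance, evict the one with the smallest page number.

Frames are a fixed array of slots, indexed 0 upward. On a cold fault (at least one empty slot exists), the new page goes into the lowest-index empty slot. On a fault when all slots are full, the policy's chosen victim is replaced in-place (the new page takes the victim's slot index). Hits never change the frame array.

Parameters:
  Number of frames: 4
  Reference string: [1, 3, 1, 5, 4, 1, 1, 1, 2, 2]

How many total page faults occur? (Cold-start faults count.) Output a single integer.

Step 0: ref 1 → FAULT, frames=[1,-,-,-]
Step 1: ref 3 → FAULT, frames=[1,3,-,-]
Step 2: ref 1 → HIT, frames=[1,3,-,-]
Step 3: ref 5 → FAULT, frames=[1,3,5,-]
Step 4: ref 4 → FAULT, frames=[1,3,5,4]
Step 5: ref 1 → HIT, frames=[1,3,5,4]
Step 6: ref 1 → HIT, frames=[1,3,5,4]
Step 7: ref 1 → HIT, frames=[1,3,5,4]
Step 8: ref 2 → FAULT (evict 1), frames=[2,3,5,4]
Step 9: ref 2 → HIT, frames=[2,3,5,4]
Total faults: 5

Answer: 5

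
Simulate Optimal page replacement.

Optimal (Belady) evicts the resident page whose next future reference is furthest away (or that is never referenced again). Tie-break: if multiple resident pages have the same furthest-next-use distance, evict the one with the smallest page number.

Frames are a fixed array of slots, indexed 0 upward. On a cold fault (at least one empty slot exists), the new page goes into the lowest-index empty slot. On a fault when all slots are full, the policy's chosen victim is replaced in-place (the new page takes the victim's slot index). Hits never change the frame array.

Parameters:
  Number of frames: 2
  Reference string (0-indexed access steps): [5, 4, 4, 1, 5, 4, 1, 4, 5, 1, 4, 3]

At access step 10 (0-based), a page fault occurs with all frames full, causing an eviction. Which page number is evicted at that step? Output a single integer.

Step 0: ref 5 -> FAULT, frames=[5,-]
Step 1: ref 4 -> FAULT, frames=[5,4]
Step 2: ref 4 -> HIT, frames=[5,4]
Step 3: ref 1 -> FAULT, evict 4, frames=[5,1]
Step 4: ref 5 -> HIT, frames=[5,1]
Step 5: ref 4 -> FAULT, evict 5, frames=[4,1]
Step 6: ref 1 -> HIT, frames=[4,1]
Step 7: ref 4 -> HIT, frames=[4,1]
Step 8: ref 5 -> FAULT, evict 4, frames=[5,1]
Step 9: ref 1 -> HIT, frames=[5,1]
Step 10: ref 4 -> FAULT, evict 1, frames=[5,4]
At step 10: evicted page 1

Answer: 1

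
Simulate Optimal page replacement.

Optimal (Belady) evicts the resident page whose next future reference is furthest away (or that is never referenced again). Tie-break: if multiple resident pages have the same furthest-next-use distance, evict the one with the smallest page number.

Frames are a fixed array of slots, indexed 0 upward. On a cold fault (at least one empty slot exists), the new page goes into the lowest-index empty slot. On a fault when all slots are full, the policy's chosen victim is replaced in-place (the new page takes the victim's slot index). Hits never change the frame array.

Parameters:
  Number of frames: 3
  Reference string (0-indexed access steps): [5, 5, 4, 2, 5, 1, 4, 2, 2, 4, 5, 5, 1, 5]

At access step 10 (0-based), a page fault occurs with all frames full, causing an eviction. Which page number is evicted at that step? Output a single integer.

Answer: 2

Derivation:
Step 0: ref 5 -> FAULT, frames=[5,-,-]
Step 1: ref 5 -> HIT, frames=[5,-,-]
Step 2: ref 4 -> FAULT, frames=[5,4,-]
Step 3: ref 2 -> FAULT, frames=[5,4,2]
Step 4: ref 5 -> HIT, frames=[5,4,2]
Step 5: ref 1 -> FAULT, evict 5, frames=[1,4,2]
Step 6: ref 4 -> HIT, frames=[1,4,2]
Step 7: ref 2 -> HIT, frames=[1,4,2]
Step 8: ref 2 -> HIT, frames=[1,4,2]
Step 9: ref 4 -> HIT, frames=[1,4,2]
Step 10: ref 5 -> FAULT, evict 2, frames=[1,4,5]
At step 10: evicted page 2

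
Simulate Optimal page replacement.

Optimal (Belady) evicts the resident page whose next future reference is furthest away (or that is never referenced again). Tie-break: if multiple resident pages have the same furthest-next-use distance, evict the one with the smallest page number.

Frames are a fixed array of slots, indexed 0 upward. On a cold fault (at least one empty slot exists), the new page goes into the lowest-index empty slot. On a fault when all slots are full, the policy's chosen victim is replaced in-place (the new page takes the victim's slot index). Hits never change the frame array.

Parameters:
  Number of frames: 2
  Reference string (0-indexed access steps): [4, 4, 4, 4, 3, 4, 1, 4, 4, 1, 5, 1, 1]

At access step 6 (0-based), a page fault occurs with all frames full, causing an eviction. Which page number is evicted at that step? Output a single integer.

Step 0: ref 4 -> FAULT, frames=[4,-]
Step 1: ref 4 -> HIT, frames=[4,-]
Step 2: ref 4 -> HIT, frames=[4,-]
Step 3: ref 4 -> HIT, frames=[4,-]
Step 4: ref 3 -> FAULT, frames=[4,3]
Step 5: ref 4 -> HIT, frames=[4,3]
Step 6: ref 1 -> FAULT, evict 3, frames=[4,1]
At step 6: evicted page 3

Answer: 3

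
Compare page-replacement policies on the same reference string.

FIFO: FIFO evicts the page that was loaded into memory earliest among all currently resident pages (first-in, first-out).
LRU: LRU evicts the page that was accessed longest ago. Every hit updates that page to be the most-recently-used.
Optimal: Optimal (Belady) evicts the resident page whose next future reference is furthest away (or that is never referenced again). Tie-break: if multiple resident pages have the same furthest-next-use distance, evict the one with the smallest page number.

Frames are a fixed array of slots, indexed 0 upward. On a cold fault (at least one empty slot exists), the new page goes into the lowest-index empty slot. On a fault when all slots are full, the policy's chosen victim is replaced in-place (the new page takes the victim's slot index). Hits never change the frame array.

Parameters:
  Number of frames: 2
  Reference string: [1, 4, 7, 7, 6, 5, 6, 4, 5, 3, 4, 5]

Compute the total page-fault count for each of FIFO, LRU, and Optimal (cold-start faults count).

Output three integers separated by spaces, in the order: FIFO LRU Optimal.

--- FIFO ---
  step 0: ref 1 -> FAULT, frames=[1,-] (faults so far: 1)
  step 1: ref 4 -> FAULT, frames=[1,4] (faults so far: 2)
  step 2: ref 7 -> FAULT, evict 1, frames=[7,4] (faults so far: 3)
  step 3: ref 7 -> HIT, frames=[7,4] (faults so far: 3)
  step 4: ref 6 -> FAULT, evict 4, frames=[7,6] (faults so far: 4)
  step 5: ref 5 -> FAULT, evict 7, frames=[5,6] (faults so far: 5)
  step 6: ref 6 -> HIT, frames=[5,6] (faults so far: 5)
  step 7: ref 4 -> FAULT, evict 6, frames=[5,4] (faults so far: 6)
  step 8: ref 5 -> HIT, frames=[5,4] (faults so far: 6)
  step 9: ref 3 -> FAULT, evict 5, frames=[3,4] (faults so far: 7)
  step 10: ref 4 -> HIT, frames=[3,4] (faults so far: 7)
  step 11: ref 5 -> FAULT, evict 4, frames=[3,5] (faults so far: 8)
  FIFO total faults: 8
--- LRU ---
  step 0: ref 1 -> FAULT, frames=[1,-] (faults so far: 1)
  step 1: ref 4 -> FAULT, frames=[1,4] (faults so far: 2)
  step 2: ref 7 -> FAULT, evict 1, frames=[7,4] (faults so far: 3)
  step 3: ref 7 -> HIT, frames=[7,4] (faults so far: 3)
  step 4: ref 6 -> FAULT, evict 4, frames=[7,6] (faults so far: 4)
  step 5: ref 5 -> FAULT, evict 7, frames=[5,6] (faults so far: 5)
  step 6: ref 6 -> HIT, frames=[5,6] (faults so far: 5)
  step 7: ref 4 -> FAULT, evict 5, frames=[4,6] (faults so far: 6)
  step 8: ref 5 -> FAULT, evict 6, frames=[4,5] (faults so far: 7)
  step 9: ref 3 -> FAULT, evict 4, frames=[3,5] (faults so far: 8)
  step 10: ref 4 -> FAULT, evict 5, frames=[3,4] (faults so far: 9)
  step 11: ref 5 -> FAULT, evict 3, frames=[5,4] (faults so far: 10)
  LRU total faults: 10
--- Optimal ---
  step 0: ref 1 -> FAULT, frames=[1,-] (faults so far: 1)
  step 1: ref 4 -> FAULT, frames=[1,4] (faults so far: 2)
  step 2: ref 7 -> FAULT, evict 1, frames=[7,4] (faults so far: 3)
  step 3: ref 7 -> HIT, frames=[7,4] (faults so far: 3)
  step 4: ref 6 -> FAULT, evict 7, frames=[6,4] (faults so far: 4)
  step 5: ref 5 -> FAULT, evict 4, frames=[6,5] (faults so far: 5)
  step 6: ref 6 -> HIT, frames=[6,5] (faults so far: 5)
  step 7: ref 4 -> FAULT, evict 6, frames=[4,5] (faults so far: 6)
  step 8: ref 5 -> HIT, frames=[4,5] (faults so far: 6)
  step 9: ref 3 -> FAULT, evict 5, frames=[4,3] (faults so far: 7)
  step 10: ref 4 -> HIT, frames=[4,3] (faults so far: 7)
  step 11: ref 5 -> FAULT, evict 3, frames=[4,5] (faults so far: 8)
  Optimal total faults: 8

Answer: 8 10 8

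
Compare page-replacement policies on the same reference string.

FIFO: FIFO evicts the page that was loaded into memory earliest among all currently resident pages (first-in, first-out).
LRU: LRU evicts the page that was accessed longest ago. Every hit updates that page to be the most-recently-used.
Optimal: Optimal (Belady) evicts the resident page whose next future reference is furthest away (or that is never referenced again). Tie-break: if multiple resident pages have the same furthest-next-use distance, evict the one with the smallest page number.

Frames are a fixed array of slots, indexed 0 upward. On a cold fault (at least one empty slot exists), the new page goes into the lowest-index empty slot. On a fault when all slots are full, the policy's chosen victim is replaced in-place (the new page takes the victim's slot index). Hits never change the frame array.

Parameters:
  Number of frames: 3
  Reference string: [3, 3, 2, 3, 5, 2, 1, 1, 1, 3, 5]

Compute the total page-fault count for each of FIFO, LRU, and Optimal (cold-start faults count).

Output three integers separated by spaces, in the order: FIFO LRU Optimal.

Answer: 5 6 4

Derivation:
--- FIFO ---
  step 0: ref 3 -> FAULT, frames=[3,-,-] (faults so far: 1)
  step 1: ref 3 -> HIT, frames=[3,-,-] (faults so far: 1)
  step 2: ref 2 -> FAULT, frames=[3,2,-] (faults so far: 2)
  step 3: ref 3 -> HIT, frames=[3,2,-] (faults so far: 2)
  step 4: ref 5 -> FAULT, frames=[3,2,5] (faults so far: 3)
  step 5: ref 2 -> HIT, frames=[3,2,5] (faults so far: 3)
  step 6: ref 1 -> FAULT, evict 3, frames=[1,2,5] (faults so far: 4)
  step 7: ref 1 -> HIT, frames=[1,2,5] (faults so far: 4)
  step 8: ref 1 -> HIT, frames=[1,2,5] (faults so far: 4)
  step 9: ref 3 -> FAULT, evict 2, frames=[1,3,5] (faults so far: 5)
  step 10: ref 5 -> HIT, frames=[1,3,5] (faults so far: 5)
  FIFO total faults: 5
--- LRU ---
  step 0: ref 3 -> FAULT, frames=[3,-,-] (faults so far: 1)
  step 1: ref 3 -> HIT, frames=[3,-,-] (faults so far: 1)
  step 2: ref 2 -> FAULT, frames=[3,2,-] (faults so far: 2)
  step 3: ref 3 -> HIT, frames=[3,2,-] (faults so far: 2)
  step 4: ref 5 -> FAULT, frames=[3,2,5] (faults so far: 3)
  step 5: ref 2 -> HIT, frames=[3,2,5] (faults so far: 3)
  step 6: ref 1 -> FAULT, evict 3, frames=[1,2,5] (faults so far: 4)
  step 7: ref 1 -> HIT, frames=[1,2,5] (faults so far: 4)
  step 8: ref 1 -> HIT, frames=[1,2,5] (faults so far: 4)
  step 9: ref 3 -> FAULT, evict 5, frames=[1,2,3] (faults so far: 5)
  step 10: ref 5 -> FAULT, evict 2, frames=[1,5,3] (faults so far: 6)
  LRU total faults: 6
--- Optimal ---
  step 0: ref 3 -> FAULT, frames=[3,-,-] (faults so far: 1)
  step 1: ref 3 -> HIT, frames=[3,-,-] (faults so far: 1)
  step 2: ref 2 -> FAULT, frames=[3,2,-] (faults so far: 2)
  step 3: ref 3 -> HIT, frames=[3,2,-] (faults so far: 2)
  step 4: ref 5 -> FAULT, frames=[3,2,5] (faults so far: 3)
  step 5: ref 2 -> HIT, frames=[3,2,5] (faults so far: 3)
  step 6: ref 1 -> FAULT, evict 2, frames=[3,1,5] (faults so far: 4)
  step 7: ref 1 -> HIT, frames=[3,1,5] (faults so far: 4)
  step 8: ref 1 -> HIT, frames=[3,1,5] (faults so far: 4)
  step 9: ref 3 -> HIT, frames=[3,1,5] (faults so far: 4)
  step 10: ref 5 -> HIT, frames=[3,1,5] (faults so far: 4)
  Optimal total faults: 4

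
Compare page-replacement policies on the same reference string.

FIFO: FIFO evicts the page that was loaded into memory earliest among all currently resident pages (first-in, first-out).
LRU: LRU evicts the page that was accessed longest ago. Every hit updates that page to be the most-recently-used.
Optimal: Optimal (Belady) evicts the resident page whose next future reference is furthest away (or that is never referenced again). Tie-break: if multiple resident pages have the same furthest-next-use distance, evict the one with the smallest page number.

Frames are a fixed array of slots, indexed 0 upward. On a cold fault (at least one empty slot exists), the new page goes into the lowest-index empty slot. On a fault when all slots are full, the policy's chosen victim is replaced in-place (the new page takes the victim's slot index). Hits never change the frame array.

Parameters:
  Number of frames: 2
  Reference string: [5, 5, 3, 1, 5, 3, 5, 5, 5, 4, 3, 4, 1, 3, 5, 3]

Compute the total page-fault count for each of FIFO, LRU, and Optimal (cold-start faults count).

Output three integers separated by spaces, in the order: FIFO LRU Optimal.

--- FIFO ---
  step 0: ref 5 -> FAULT, frames=[5,-] (faults so far: 1)
  step 1: ref 5 -> HIT, frames=[5,-] (faults so far: 1)
  step 2: ref 3 -> FAULT, frames=[5,3] (faults so far: 2)
  step 3: ref 1 -> FAULT, evict 5, frames=[1,3] (faults so far: 3)
  step 4: ref 5 -> FAULT, evict 3, frames=[1,5] (faults so far: 4)
  step 5: ref 3 -> FAULT, evict 1, frames=[3,5] (faults so far: 5)
  step 6: ref 5 -> HIT, frames=[3,5] (faults so far: 5)
  step 7: ref 5 -> HIT, frames=[3,5] (faults so far: 5)
  step 8: ref 5 -> HIT, frames=[3,5] (faults so far: 5)
  step 9: ref 4 -> FAULT, evict 5, frames=[3,4] (faults so far: 6)
  step 10: ref 3 -> HIT, frames=[3,4] (faults so far: 6)
  step 11: ref 4 -> HIT, frames=[3,4] (faults so far: 6)
  step 12: ref 1 -> FAULT, evict 3, frames=[1,4] (faults so far: 7)
  step 13: ref 3 -> FAULT, evict 4, frames=[1,3] (faults so far: 8)
  step 14: ref 5 -> FAULT, evict 1, frames=[5,3] (faults so far: 9)
  step 15: ref 3 -> HIT, frames=[5,3] (faults so far: 9)
  FIFO total faults: 9
--- LRU ---
  step 0: ref 5 -> FAULT, frames=[5,-] (faults so far: 1)
  step 1: ref 5 -> HIT, frames=[5,-] (faults so far: 1)
  step 2: ref 3 -> FAULT, frames=[5,3] (faults so far: 2)
  step 3: ref 1 -> FAULT, evict 5, frames=[1,3] (faults so far: 3)
  step 4: ref 5 -> FAULT, evict 3, frames=[1,5] (faults so far: 4)
  step 5: ref 3 -> FAULT, evict 1, frames=[3,5] (faults so far: 5)
  step 6: ref 5 -> HIT, frames=[3,5] (faults so far: 5)
  step 7: ref 5 -> HIT, frames=[3,5] (faults so far: 5)
  step 8: ref 5 -> HIT, frames=[3,5] (faults so far: 5)
  step 9: ref 4 -> FAULT, evict 3, frames=[4,5] (faults so far: 6)
  step 10: ref 3 -> FAULT, evict 5, frames=[4,3] (faults so far: 7)
  step 11: ref 4 -> HIT, frames=[4,3] (faults so far: 7)
  step 12: ref 1 -> FAULT, evict 3, frames=[4,1] (faults so far: 8)
  step 13: ref 3 -> FAULT, evict 4, frames=[3,1] (faults so far: 9)
  step 14: ref 5 -> FAULT, evict 1, frames=[3,5] (faults so far: 10)
  step 15: ref 3 -> HIT, frames=[3,5] (faults so far: 10)
  LRU total faults: 10
--- Optimal ---
  step 0: ref 5 -> FAULT, frames=[5,-] (faults so far: 1)
  step 1: ref 5 -> HIT, frames=[5,-] (faults so far: 1)
  step 2: ref 3 -> FAULT, frames=[5,3] (faults so far: 2)
  step 3: ref 1 -> FAULT, evict 3, frames=[5,1] (faults so far: 3)
  step 4: ref 5 -> HIT, frames=[5,1] (faults so far: 3)
  step 5: ref 3 -> FAULT, evict 1, frames=[5,3] (faults so far: 4)
  step 6: ref 5 -> HIT, frames=[5,3] (faults so far: 4)
  step 7: ref 5 -> HIT, frames=[5,3] (faults so far: 4)
  step 8: ref 5 -> HIT, frames=[5,3] (faults so far: 4)
  step 9: ref 4 -> FAULT, evict 5, frames=[4,3] (faults so far: 5)
  step 10: ref 3 -> HIT, frames=[4,3] (faults so far: 5)
  step 11: ref 4 -> HIT, frames=[4,3] (faults so far: 5)
  step 12: ref 1 -> FAULT, evict 4, frames=[1,3] (faults so far: 6)
  step 13: ref 3 -> HIT, frames=[1,3] (faults so far: 6)
  step 14: ref 5 -> FAULT, evict 1, frames=[5,3] (faults so far: 7)
  step 15: ref 3 -> HIT, frames=[5,3] (faults so far: 7)
  Optimal total faults: 7

Answer: 9 10 7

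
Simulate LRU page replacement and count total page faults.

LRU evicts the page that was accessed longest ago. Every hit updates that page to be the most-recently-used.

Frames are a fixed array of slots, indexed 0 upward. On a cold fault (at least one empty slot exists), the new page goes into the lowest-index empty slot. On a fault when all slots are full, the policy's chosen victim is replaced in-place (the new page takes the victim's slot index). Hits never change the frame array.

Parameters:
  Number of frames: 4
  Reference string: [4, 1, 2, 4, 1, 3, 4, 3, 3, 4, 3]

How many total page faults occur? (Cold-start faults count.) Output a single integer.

Step 0: ref 4 → FAULT, frames=[4,-,-,-]
Step 1: ref 1 → FAULT, frames=[4,1,-,-]
Step 2: ref 2 → FAULT, frames=[4,1,2,-]
Step 3: ref 4 → HIT, frames=[4,1,2,-]
Step 4: ref 1 → HIT, frames=[4,1,2,-]
Step 5: ref 3 → FAULT, frames=[4,1,2,3]
Step 6: ref 4 → HIT, frames=[4,1,2,3]
Step 7: ref 3 → HIT, frames=[4,1,2,3]
Step 8: ref 3 → HIT, frames=[4,1,2,3]
Step 9: ref 4 → HIT, frames=[4,1,2,3]
Step 10: ref 3 → HIT, frames=[4,1,2,3]
Total faults: 4

Answer: 4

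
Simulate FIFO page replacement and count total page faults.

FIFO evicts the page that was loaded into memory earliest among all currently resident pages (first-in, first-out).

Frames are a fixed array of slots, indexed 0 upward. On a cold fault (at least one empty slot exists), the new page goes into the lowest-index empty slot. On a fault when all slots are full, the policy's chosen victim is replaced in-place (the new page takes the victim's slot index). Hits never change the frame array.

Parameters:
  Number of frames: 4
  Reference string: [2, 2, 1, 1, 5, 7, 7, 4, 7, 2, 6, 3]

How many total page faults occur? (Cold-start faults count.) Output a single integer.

Answer: 8

Derivation:
Step 0: ref 2 → FAULT, frames=[2,-,-,-]
Step 1: ref 2 → HIT, frames=[2,-,-,-]
Step 2: ref 1 → FAULT, frames=[2,1,-,-]
Step 3: ref 1 → HIT, frames=[2,1,-,-]
Step 4: ref 5 → FAULT, frames=[2,1,5,-]
Step 5: ref 7 → FAULT, frames=[2,1,5,7]
Step 6: ref 7 → HIT, frames=[2,1,5,7]
Step 7: ref 4 → FAULT (evict 2), frames=[4,1,5,7]
Step 8: ref 7 → HIT, frames=[4,1,5,7]
Step 9: ref 2 → FAULT (evict 1), frames=[4,2,5,7]
Step 10: ref 6 → FAULT (evict 5), frames=[4,2,6,7]
Step 11: ref 3 → FAULT (evict 7), frames=[4,2,6,3]
Total faults: 8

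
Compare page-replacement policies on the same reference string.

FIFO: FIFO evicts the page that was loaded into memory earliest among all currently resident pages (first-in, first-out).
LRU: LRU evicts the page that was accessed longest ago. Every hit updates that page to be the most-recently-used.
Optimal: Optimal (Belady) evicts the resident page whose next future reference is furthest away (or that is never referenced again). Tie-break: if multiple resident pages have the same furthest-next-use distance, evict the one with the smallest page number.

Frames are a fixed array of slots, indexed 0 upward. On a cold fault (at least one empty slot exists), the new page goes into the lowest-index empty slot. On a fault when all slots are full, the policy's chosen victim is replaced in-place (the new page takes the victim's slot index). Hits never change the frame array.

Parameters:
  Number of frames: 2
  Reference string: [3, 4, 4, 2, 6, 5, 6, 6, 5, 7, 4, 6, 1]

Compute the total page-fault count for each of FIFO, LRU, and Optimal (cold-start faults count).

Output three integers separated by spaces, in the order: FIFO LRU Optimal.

Answer: 9 9 8

Derivation:
--- FIFO ---
  step 0: ref 3 -> FAULT, frames=[3,-] (faults so far: 1)
  step 1: ref 4 -> FAULT, frames=[3,4] (faults so far: 2)
  step 2: ref 4 -> HIT, frames=[3,4] (faults so far: 2)
  step 3: ref 2 -> FAULT, evict 3, frames=[2,4] (faults so far: 3)
  step 4: ref 6 -> FAULT, evict 4, frames=[2,6] (faults so far: 4)
  step 5: ref 5 -> FAULT, evict 2, frames=[5,6] (faults so far: 5)
  step 6: ref 6 -> HIT, frames=[5,6] (faults so far: 5)
  step 7: ref 6 -> HIT, frames=[5,6] (faults so far: 5)
  step 8: ref 5 -> HIT, frames=[5,6] (faults so far: 5)
  step 9: ref 7 -> FAULT, evict 6, frames=[5,7] (faults so far: 6)
  step 10: ref 4 -> FAULT, evict 5, frames=[4,7] (faults so far: 7)
  step 11: ref 6 -> FAULT, evict 7, frames=[4,6] (faults so far: 8)
  step 12: ref 1 -> FAULT, evict 4, frames=[1,6] (faults so far: 9)
  FIFO total faults: 9
--- LRU ---
  step 0: ref 3 -> FAULT, frames=[3,-] (faults so far: 1)
  step 1: ref 4 -> FAULT, frames=[3,4] (faults so far: 2)
  step 2: ref 4 -> HIT, frames=[3,4] (faults so far: 2)
  step 3: ref 2 -> FAULT, evict 3, frames=[2,4] (faults so far: 3)
  step 4: ref 6 -> FAULT, evict 4, frames=[2,6] (faults so far: 4)
  step 5: ref 5 -> FAULT, evict 2, frames=[5,6] (faults so far: 5)
  step 6: ref 6 -> HIT, frames=[5,6] (faults so far: 5)
  step 7: ref 6 -> HIT, frames=[5,6] (faults so far: 5)
  step 8: ref 5 -> HIT, frames=[5,6] (faults so far: 5)
  step 9: ref 7 -> FAULT, evict 6, frames=[5,7] (faults so far: 6)
  step 10: ref 4 -> FAULT, evict 5, frames=[4,7] (faults so far: 7)
  step 11: ref 6 -> FAULT, evict 7, frames=[4,6] (faults so far: 8)
  step 12: ref 1 -> FAULT, evict 4, frames=[1,6] (faults so far: 9)
  LRU total faults: 9
--- Optimal ---
  step 0: ref 3 -> FAULT, frames=[3,-] (faults so far: 1)
  step 1: ref 4 -> FAULT, frames=[3,4] (faults so far: 2)
  step 2: ref 4 -> HIT, frames=[3,4] (faults so far: 2)
  step 3: ref 2 -> FAULT, evict 3, frames=[2,4] (faults so far: 3)
  step 4: ref 6 -> FAULT, evict 2, frames=[6,4] (faults so far: 4)
  step 5: ref 5 -> FAULT, evict 4, frames=[6,5] (faults so far: 5)
  step 6: ref 6 -> HIT, frames=[6,5] (faults so far: 5)
  step 7: ref 6 -> HIT, frames=[6,5] (faults so far: 5)
  step 8: ref 5 -> HIT, frames=[6,5] (faults so far: 5)
  step 9: ref 7 -> FAULT, evict 5, frames=[6,7] (faults so far: 6)
  step 10: ref 4 -> FAULT, evict 7, frames=[6,4] (faults so far: 7)
  step 11: ref 6 -> HIT, frames=[6,4] (faults so far: 7)
  step 12: ref 1 -> FAULT, evict 4, frames=[6,1] (faults so far: 8)
  Optimal total faults: 8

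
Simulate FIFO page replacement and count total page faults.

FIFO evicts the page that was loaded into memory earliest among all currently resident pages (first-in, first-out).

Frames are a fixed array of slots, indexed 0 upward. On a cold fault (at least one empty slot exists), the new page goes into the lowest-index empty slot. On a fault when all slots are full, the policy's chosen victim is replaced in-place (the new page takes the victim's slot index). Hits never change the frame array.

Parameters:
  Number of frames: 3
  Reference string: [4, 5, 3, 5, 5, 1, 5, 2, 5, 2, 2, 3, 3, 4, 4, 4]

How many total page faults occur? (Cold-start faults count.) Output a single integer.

Answer: 8

Derivation:
Step 0: ref 4 → FAULT, frames=[4,-,-]
Step 1: ref 5 → FAULT, frames=[4,5,-]
Step 2: ref 3 → FAULT, frames=[4,5,3]
Step 3: ref 5 → HIT, frames=[4,5,3]
Step 4: ref 5 → HIT, frames=[4,5,3]
Step 5: ref 1 → FAULT (evict 4), frames=[1,5,3]
Step 6: ref 5 → HIT, frames=[1,5,3]
Step 7: ref 2 → FAULT (evict 5), frames=[1,2,3]
Step 8: ref 5 → FAULT (evict 3), frames=[1,2,5]
Step 9: ref 2 → HIT, frames=[1,2,5]
Step 10: ref 2 → HIT, frames=[1,2,5]
Step 11: ref 3 → FAULT (evict 1), frames=[3,2,5]
Step 12: ref 3 → HIT, frames=[3,2,5]
Step 13: ref 4 → FAULT (evict 2), frames=[3,4,5]
Step 14: ref 4 → HIT, frames=[3,4,5]
Step 15: ref 4 → HIT, frames=[3,4,5]
Total faults: 8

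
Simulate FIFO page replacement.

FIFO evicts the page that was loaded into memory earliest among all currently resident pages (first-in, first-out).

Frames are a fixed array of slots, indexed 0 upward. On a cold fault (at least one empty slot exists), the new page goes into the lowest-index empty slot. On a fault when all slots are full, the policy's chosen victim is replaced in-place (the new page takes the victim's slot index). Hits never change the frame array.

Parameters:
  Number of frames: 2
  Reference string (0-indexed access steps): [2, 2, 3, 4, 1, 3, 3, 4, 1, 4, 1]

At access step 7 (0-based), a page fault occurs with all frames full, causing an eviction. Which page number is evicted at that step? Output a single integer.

Answer: 1

Derivation:
Step 0: ref 2 -> FAULT, frames=[2,-]
Step 1: ref 2 -> HIT, frames=[2,-]
Step 2: ref 3 -> FAULT, frames=[2,3]
Step 3: ref 4 -> FAULT, evict 2, frames=[4,3]
Step 4: ref 1 -> FAULT, evict 3, frames=[4,1]
Step 5: ref 3 -> FAULT, evict 4, frames=[3,1]
Step 6: ref 3 -> HIT, frames=[3,1]
Step 7: ref 4 -> FAULT, evict 1, frames=[3,4]
At step 7: evicted page 1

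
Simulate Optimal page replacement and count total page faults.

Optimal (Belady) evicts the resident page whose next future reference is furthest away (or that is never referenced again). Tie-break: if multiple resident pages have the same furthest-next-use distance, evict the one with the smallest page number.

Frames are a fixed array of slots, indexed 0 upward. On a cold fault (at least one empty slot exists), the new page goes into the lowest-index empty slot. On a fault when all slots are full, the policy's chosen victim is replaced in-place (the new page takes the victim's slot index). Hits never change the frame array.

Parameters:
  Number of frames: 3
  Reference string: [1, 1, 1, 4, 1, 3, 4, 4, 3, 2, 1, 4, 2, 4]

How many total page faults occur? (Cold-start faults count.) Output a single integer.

Answer: 4

Derivation:
Step 0: ref 1 → FAULT, frames=[1,-,-]
Step 1: ref 1 → HIT, frames=[1,-,-]
Step 2: ref 1 → HIT, frames=[1,-,-]
Step 3: ref 4 → FAULT, frames=[1,4,-]
Step 4: ref 1 → HIT, frames=[1,4,-]
Step 5: ref 3 → FAULT, frames=[1,4,3]
Step 6: ref 4 → HIT, frames=[1,4,3]
Step 7: ref 4 → HIT, frames=[1,4,3]
Step 8: ref 3 → HIT, frames=[1,4,3]
Step 9: ref 2 → FAULT (evict 3), frames=[1,4,2]
Step 10: ref 1 → HIT, frames=[1,4,2]
Step 11: ref 4 → HIT, frames=[1,4,2]
Step 12: ref 2 → HIT, frames=[1,4,2]
Step 13: ref 4 → HIT, frames=[1,4,2]
Total faults: 4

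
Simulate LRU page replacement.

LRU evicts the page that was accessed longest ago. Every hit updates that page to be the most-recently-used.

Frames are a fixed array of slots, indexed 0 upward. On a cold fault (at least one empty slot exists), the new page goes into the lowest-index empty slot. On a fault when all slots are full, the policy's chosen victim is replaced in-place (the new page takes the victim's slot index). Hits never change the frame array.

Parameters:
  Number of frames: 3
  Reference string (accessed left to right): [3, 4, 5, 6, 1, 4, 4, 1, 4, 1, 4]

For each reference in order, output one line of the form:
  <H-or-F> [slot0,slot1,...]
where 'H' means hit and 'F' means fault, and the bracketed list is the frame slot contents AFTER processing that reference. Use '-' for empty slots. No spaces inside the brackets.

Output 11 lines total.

F [3,-,-]
F [3,4,-]
F [3,4,5]
F [6,4,5]
F [6,1,5]
F [6,1,4]
H [6,1,4]
H [6,1,4]
H [6,1,4]
H [6,1,4]
H [6,1,4]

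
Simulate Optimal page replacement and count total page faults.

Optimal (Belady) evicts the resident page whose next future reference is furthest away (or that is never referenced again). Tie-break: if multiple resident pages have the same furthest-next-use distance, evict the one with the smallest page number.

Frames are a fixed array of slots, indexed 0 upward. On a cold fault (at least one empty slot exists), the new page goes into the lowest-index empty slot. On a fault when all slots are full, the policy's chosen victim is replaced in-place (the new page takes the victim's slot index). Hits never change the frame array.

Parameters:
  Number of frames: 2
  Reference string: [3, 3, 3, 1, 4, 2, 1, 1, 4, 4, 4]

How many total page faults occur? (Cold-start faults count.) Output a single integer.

Step 0: ref 3 → FAULT, frames=[3,-]
Step 1: ref 3 → HIT, frames=[3,-]
Step 2: ref 3 → HIT, frames=[3,-]
Step 3: ref 1 → FAULT, frames=[3,1]
Step 4: ref 4 → FAULT (evict 3), frames=[4,1]
Step 5: ref 2 → FAULT (evict 4), frames=[2,1]
Step 6: ref 1 → HIT, frames=[2,1]
Step 7: ref 1 → HIT, frames=[2,1]
Step 8: ref 4 → FAULT (evict 1), frames=[2,4]
Step 9: ref 4 → HIT, frames=[2,4]
Step 10: ref 4 → HIT, frames=[2,4]
Total faults: 5

Answer: 5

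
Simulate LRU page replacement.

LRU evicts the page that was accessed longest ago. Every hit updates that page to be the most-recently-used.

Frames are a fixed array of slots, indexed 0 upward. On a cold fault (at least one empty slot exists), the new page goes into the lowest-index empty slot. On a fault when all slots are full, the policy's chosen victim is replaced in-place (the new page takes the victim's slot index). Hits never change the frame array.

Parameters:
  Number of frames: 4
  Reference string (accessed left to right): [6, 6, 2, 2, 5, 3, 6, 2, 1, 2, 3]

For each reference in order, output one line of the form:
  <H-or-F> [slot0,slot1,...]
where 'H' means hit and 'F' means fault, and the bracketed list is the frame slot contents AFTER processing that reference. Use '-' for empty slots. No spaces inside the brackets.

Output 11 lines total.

F [6,-,-,-]
H [6,-,-,-]
F [6,2,-,-]
H [6,2,-,-]
F [6,2,5,-]
F [6,2,5,3]
H [6,2,5,3]
H [6,2,5,3]
F [6,2,1,3]
H [6,2,1,3]
H [6,2,1,3]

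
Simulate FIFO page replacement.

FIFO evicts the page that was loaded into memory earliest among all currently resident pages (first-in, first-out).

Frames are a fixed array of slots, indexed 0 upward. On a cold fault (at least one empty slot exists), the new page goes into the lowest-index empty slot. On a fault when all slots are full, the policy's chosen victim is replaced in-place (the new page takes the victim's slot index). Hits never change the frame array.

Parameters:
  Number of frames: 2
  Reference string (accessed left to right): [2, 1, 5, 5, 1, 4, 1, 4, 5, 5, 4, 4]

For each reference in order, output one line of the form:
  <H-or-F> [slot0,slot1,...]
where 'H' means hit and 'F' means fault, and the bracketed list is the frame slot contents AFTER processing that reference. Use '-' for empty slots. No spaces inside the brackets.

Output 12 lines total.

F [2,-]
F [2,1]
F [5,1]
H [5,1]
H [5,1]
F [5,4]
F [1,4]
H [1,4]
F [1,5]
H [1,5]
F [4,5]
H [4,5]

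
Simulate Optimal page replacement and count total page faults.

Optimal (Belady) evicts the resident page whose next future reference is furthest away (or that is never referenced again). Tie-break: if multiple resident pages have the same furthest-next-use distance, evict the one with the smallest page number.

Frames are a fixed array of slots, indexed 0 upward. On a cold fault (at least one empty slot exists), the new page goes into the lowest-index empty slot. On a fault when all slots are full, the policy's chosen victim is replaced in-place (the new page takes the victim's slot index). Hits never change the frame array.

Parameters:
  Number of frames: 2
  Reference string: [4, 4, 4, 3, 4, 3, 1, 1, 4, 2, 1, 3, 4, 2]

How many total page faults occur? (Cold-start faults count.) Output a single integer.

Answer: 6

Derivation:
Step 0: ref 4 → FAULT, frames=[4,-]
Step 1: ref 4 → HIT, frames=[4,-]
Step 2: ref 4 → HIT, frames=[4,-]
Step 3: ref 3 → FAULT, frames=[4,3]
Step 4: ref 4 → HIT, frames=[4,3]
Step 5: ref 3 → HIT, frames=[4,3]
Step 6: ref 1 → FAULT (evict 3), frames=[4,1]
Step 7: ref 1 → HIT, frames=[4,1]
Step 8: ref 4 → HIT, frames=[4,1]
Step 9: ref 2 → FAULT (evict 4), frames=[2,1]
Step 10: ref 1 → HIT, frames=[2,1]
Step 11: ref 3 → FAULT (evict 1), frames=[2,3]
Step 12: ref 4 → FAULT (evict 3), frames=[2,4]
Step 13: ref 2 → HIT, frames=[2,4]
Total faults: 6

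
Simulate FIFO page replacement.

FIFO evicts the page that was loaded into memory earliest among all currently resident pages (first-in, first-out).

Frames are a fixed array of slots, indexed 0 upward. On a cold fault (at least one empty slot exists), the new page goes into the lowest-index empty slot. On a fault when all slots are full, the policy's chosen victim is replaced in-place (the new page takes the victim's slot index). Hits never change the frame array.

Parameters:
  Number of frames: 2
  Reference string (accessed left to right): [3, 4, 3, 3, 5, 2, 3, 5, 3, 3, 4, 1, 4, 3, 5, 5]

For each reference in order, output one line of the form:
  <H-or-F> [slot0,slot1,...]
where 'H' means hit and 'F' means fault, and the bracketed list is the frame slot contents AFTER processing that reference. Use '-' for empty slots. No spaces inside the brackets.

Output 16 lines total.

F [3,-]
F [3,4]
H [3,4]
H [3,4]
F [5,4]
F [5,2]
F [3,2]
F [3,5]
H [3,5]
H [3,5]
F [4,5]
F [4,1]
H [4,1]
F [3,1]
F [3,5]
H [3,5]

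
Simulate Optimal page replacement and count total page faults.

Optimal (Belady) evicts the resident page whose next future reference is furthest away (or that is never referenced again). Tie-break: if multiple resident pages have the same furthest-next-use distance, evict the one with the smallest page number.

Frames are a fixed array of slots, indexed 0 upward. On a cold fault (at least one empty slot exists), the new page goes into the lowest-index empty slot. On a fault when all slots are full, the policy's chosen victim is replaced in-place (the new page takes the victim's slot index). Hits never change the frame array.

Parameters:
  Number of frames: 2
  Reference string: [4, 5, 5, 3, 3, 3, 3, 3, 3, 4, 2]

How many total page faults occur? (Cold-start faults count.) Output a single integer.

Step 0: ref 4 → FAULT, frames=[4,-]
Step 1: ref 5 → FAULT, frames=[4,5]
Step 2: ref 5 → HIT, frames=[4,5]
Step 3: ref 3 → FAULT (evict 5), frames=[4,3]
Step 4: ref 3 → HIT, frames=[4,3]
Step 5: ref 3 → HIT, frames=[4,3]
Step 6: ref 3 → HIT, frames=[4,3]
Step 7: ref 3 → HIT, frames=[4,3]
Step 8: ref 3 → HIT, frames=[4,3]
Step 9: ref 4 → HIT, frames=[4,3]
Step 10: ref 2 → FAULT (evict 3), frames=[4,2]
Total faults: 4

Answer: 4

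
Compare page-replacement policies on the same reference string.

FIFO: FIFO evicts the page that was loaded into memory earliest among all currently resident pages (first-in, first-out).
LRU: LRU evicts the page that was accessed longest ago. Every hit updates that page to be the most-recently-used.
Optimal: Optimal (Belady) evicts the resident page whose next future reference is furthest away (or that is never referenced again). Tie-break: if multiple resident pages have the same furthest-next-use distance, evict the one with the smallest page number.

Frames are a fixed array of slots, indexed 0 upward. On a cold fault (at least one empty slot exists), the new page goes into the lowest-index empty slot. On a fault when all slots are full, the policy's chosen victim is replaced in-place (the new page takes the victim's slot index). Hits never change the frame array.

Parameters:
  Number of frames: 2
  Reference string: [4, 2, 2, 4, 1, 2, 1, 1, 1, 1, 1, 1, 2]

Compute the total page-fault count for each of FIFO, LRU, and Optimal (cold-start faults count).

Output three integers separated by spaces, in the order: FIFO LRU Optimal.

--- FIFO ---
  step 0: ref 4 -> FAULT, frames=[4,-] (faults so far: 1)
  step 1: ref 2 -> FAULT, frames=[4,2] (faults so far: 2)
  step 2: ref 2 -> HIT, frames=[4,2] (faults so far: 2)
  step 3: ref 4 -> HIT, frames=[4,2] (faults so far: 2)
  step 4: ref 1 -> FAULT, evict 4, frames=[1,2] (faults so far: 3)
  step 5: ref 2 -> HIT, frames=[1,2] (faults so far: 3)
  step 6: ref 1 -> HIT, frames=[1,2] (faults so far: 3)
  step 7: ref 1 -> HIT, frames=[1,2] (faults so far: 3)
  step 8: ref 1 -> HIT, frames=[1,2] (faults so far: 3)
  step 9: ref 1 -> HIT, frames=[1,2] (faults so far: 3)
  step 10: ref 1 -> HIT, frames=[1,2] (faults so far: 3)
  step 11: ref 1 -> HIT, frames=[1,2] (faults so far: 3)
  step 12: ref 2 -> HIT, frames=[1,2] (faults so far: 3)
  FIFO total faults: 3
--- LRU ---
  step 0: ref 4 -> FAULT, frames=[4,-] (faults so far: 1)
  step 1: ref 2 -> FAULT, frames=[4,2] (faults so far: 2)
  step 2: ref 2 -> HIT, frames=[4,2] (faults so far: 2)
  step 3: ref 4 -> HIT, frames=[4,2] (faults so far: 2)
  step 4: ref 1 -> FAULT, evict 2, frames=[4,1] (faults so far: 3)
  step 5: ref 2 -> FAULT, evict 4, frames=[2,1] (faults so far: 4)
  step 6: ref 1 -> HIT, frames=[2,1] (faults so far: 4)
  step 7: ref 1 -> HIT, frames=[2,1] (faults so far: 4)
  step 8: ref 1 -> HIT, frames=[2,1] (faults so far: 4)
  step 9: ref 1 -> HIT, frames=[2,1] (faults so far: 4)
  step 10: ref 1 -> HIT, frames=[2,1] (faults so far: 4)
  step 11: ref 1 -> HIT, frames=[2,1] (faults so far: 4)
  step 12: ref 2 -> HIT, frames=[2,1] (faults so far: 4)
  LRU total faults: 4
--- Optimal ---
  step 0: ref 4 -> FAULT, frames=[4,-] (faults so far: 1)
  step 1: ref 2 -> FAULT, frames=[4,2] (faults so far: 2)
  step 2: ref 2 -> HIT, frames=[4,2] (faults so far: 2)
  step 3: ref 4 -> HIT, frames=[4,2] (faults so far: 2)
  step 4: ref 1 -> FAULT, evict 4, frames=[1,2] (faults so far: 3)
  step 5: ref 2 -> HIT, frames=[1,2] (faults so far: 3)
  step 6: ref 1 -> HIT, frames=[1,2] (faults so far: 3)
  step 7: ref 1 -> HIT, frames=[1,2] (faults so far: 3)
  step 8: ref 1 -> HIT, frames=[1,2] (faults so far: 3)
  step 9: ref 1 -> HIT, frames=[1,2] (faults so far: 3)
  step 10: ref 1 -> HIT, frames=[1,2] (faults so far: 3)
  step 11: ref 1 -> HIT, frames=[1,2] (faults so far: 3)
  step 12: ref 2 -> HIT, frames=[1,2] (faults so far: 3)
  Optimal total faults: 3

Answer: 3 4 3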